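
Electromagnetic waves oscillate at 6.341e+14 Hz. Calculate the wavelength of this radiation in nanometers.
472.78 nm

Using the wave equation: c = fλ

Solving for wavelength:
λ = c/f = (3×10⁸ m/s) / (6.341e+14 Hz)
λ = 472.78 nm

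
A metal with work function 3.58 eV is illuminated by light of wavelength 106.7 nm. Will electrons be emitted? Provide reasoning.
Yes

For photoemission, the photon energy must exceed the work function.

Photon energy: E = hc/λ = 11.6199 eV
Work function: φ = 3.58 eV

Since E_photon (11.6199 eV) > φ (3.58 eV), photoemission WILL occur.
The threshold wavelength is λ₀ = hc/φ = 346.3 nm.
Since 106.7 nm < 346.3 nm, the light has sufficient energy.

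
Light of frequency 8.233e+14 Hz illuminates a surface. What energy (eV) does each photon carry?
3.4049 eV

Using E = hf:

E = hf = (6.626×10⁻³⁴ J·s)(8.233e+14 Hz)
E = 3.4049 eV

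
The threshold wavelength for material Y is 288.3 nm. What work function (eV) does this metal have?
4.30 eV

At the threshold wavelength, photon energy equals work function:
φ = hc/λ₀

Calculating:
φ = (6.626×10⁻³⁴ J·s)(3×10⁸ m/s) / (288.3×10⁻⁹ m)
φ = 4.30 eV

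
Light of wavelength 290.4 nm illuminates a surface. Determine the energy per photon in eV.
4.2694 eV

Using E = hf = hc/λ:

E = hc/λ = (6.626×10⁻³⁴ J·s)(3×10⁸ m/s) / (290.4×10⁻⁹ m)
E = 4.2694 eV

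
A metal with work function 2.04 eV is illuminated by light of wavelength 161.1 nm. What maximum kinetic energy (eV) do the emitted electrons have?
5.6561 eV

Using Einstein's photoelectric equation: KE_max = hf - φ = hc/λ - φ

First, calculate the photon energy:
E_photon = hc/λ = (6.626×10⁻³⁴ J·s)(3×10⁸ m/s) / (161.1×10⁻⁹ m)
E_photon = 7.6961 eV

Then, the maximum kinetic energy:
KE_max = E_photon - φ = 7.6961 eV - 2.04 eV = 5.6561 eV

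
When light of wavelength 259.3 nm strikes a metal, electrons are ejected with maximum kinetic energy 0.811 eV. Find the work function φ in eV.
3.97 eV

From Einstein's photoelectric equation: KE_max = hf - φ = hc/λ - φ

Rearranging for φ:
φ = hc/λ - KE_max

Calculate photon energy:
E_photon = hc/λ = 4.7815 eV

Therefore:
φ = 4.7815 - 0.811 = 3.97 eV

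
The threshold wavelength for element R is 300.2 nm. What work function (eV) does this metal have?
4.13 eV

At the threshold wavelength, photon energy equals work function:
φ = hc/λ₀

Calculating:
φ = (6.626×10⁻³⁴ J·s)(3×10⁸ m/s) / (300.2×10⁻⁹ m)
φ = 4.13 eV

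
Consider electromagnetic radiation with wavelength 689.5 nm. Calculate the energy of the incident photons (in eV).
1.7982 eV

Using E = hf = hc/λ:

E = hc/λ = (6.626×10⁻³⁴ J·s)(3×10⁸ m/s) / (689.5×10⁻⁹ m)
E = 1.7982 eV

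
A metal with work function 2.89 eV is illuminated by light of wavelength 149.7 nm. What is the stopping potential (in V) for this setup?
5.3922 V

The stopping potential V_s satisfies: eV_s = KE_max

First, find KE_max using Einstein's equation:
E_photon = hc/λ = 8.2822 eV
KE_max = E_photon - φ = 8.2822 - 2.89 = 5.3922 eV

Since eV_s = KE_max:
V_s = KE_max/e = 5.3922 V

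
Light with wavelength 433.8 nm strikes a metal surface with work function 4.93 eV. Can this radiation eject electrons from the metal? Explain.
No

For photoemission, the photon energy must exceed the work function.

Photon energy: E = hc/λ = 2.8581 eV
Work function: φ = 4.93 eV

Since E_photon (2.8581 eV) < φ (4.93 eV), photoemission will NOT occur.
The threshold wavelength is λ₀ = hc/φ = 251.5 nm.
Since 433.8 nm > 251.5 nm, the photons lack sufficient energy.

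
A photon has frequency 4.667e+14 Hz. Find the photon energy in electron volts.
1.9301 eV

Using E = hf:

E = hf = (6.626×10⁻³⁴ J·s)(4.667e+14 Hz)
E = 1.9301 eV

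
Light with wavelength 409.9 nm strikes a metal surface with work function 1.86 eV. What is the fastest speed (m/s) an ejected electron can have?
6.4009e+05 m/s

First, find the maximum kinetic energy:
E_photon = hc/λ = 3.0247 eV
KE_max = E_photon - φ = 3.0247 - 1.86 = 1.1647 eV

Convert to Joules: KE_max = 1.1647 × 1.602×10⁻¹⁹ J = 1.8661e-19 J

Then use KE = ½mv² to find velocity:
v = √(2·KE/m) = √(2 × 1.8661e-19 J / 9.109e-31 kg)
v = 6.4009e+05 m/s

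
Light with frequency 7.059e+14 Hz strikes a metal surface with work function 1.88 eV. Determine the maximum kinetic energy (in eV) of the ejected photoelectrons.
1.0394 eV

Using Einstein's photoelectric equation: KE_max = hf - φ

First, calculate the photon energy:
E_photon = hf = (6.626×10⁻³⁴ J·s)(7.059e+14 Hz)
E_photon = 2.9194 eV

Then, the maximum kinetic energy:
KE_max = E_photon - φ = 2.9194 eV - 1.88 eV = 1.0394 eV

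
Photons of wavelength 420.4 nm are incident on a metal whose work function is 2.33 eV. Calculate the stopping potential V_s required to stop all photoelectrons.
0.6192 V

The stopping potential V_s satisfies: eV_s = KE_max

First, find KE_max using Einstein's equation:
E_photon = hc/λ = 2.9492 eV
KE_max = E_photon - φ = 2.9492 - 2.33 = 0.6192 eV

Since eV_s = KE_max:
V_s = KE_max/e = 0.6192 V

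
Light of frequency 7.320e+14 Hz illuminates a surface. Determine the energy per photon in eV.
3.0273 eV

Using E = hf:

E = hf = (6.626×10⁻³⁴ J·s)(7.320e+14 Hz)
E = 3.0273 eV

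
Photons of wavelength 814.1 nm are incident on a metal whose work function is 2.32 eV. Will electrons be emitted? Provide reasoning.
No

For photoemission, the photon energy must exceed the work function.

Photon energy: E = hc/λ = 1.5230 eV
Work function: φ = 2.32 eV

Since E_photon (1.5230 eV) < φ (2.32 eV), photoemission will NOT occur.
The threshold wavelength is λ₀ = hc/φ = 534.4 nm.
Since 814.1 nm > 534.4 nm, the photons lack sufficient energy.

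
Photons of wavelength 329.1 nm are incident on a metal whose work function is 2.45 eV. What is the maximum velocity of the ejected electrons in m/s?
6.8074e+05 m/s

First, find the maximum kinetic energy:
E_photon = hc/λ = 3.7674 eV
KE_max = E_photon - φ = 3.7674 - 2.45 = 1.3174 eV

Convert to Joules: KE_max = 1.3174 × 1.602×10⁻¹⁹ J = 2.1107e-19 J

Then use KE = ½mv² to find velocity:
v = √(2·KE/m) = √(2 × 2.1107e-19 J / 9.109e-31 kg)
v = 6.8074e+05 m/s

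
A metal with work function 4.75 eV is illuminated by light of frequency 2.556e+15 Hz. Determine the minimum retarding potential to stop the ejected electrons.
5.8208 V

The stopping potential V_s satisfies: eV_s = KE_max

First, find KE_max using Einstein's equation:
E_photon = hf = (6.626×10⁻³⁴ J·s)(2.556e+15 Hz) = 10.5708 eV
KE_max = E_photon - φ = 10.5708 - 4.75 = 5.8208 eV

Since eV_s = KE_max:
V_s = KE_max/e = 5.8208 V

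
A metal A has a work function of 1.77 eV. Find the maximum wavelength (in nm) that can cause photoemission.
700.48 nm

The threshold wavelength is when the photon energy equals the work function:
hc/λ₀ = φ

Solving for λ₀:
λ₀ = hc/φ = (6.626×10⁻³⁴ J·s)(3×10⁸ m/s) / (1.77 eV × 1.602×10⁻¹⁹ J/eV)
λ₀ = 700.48 nm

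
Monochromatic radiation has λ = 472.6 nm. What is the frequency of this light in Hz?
6.3435e+14 Hz

Using the wave equation: c = fλ

Solving for frequency:
f = c/λ = (3×10⁸ m/s) / (472.6×10⁻⁹ m)
f = 6.3435e+14 Hz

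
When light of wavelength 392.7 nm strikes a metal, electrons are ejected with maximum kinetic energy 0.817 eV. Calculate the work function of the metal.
2.34 eV

From Einstein's photoelectric equation: KE_max = hf - φ = hc/λ - φ

Rearranging for φ:
φ = hc/λ - KE_max

Calculate photon energy:
E_photon = hc/λ = 3.1572 eV

Therefore:
φ = 3.1572 - 0.817 = 2.34 eV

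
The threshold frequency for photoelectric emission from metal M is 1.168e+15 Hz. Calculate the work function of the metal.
4.83 eV

At the threshold frequency, photon energy equals work function:
φ = hf₀

Calculating:
φ = (6.626×10⁻³⁴ J·s)(1.168e+15 Hz)
φ = 4.83 eV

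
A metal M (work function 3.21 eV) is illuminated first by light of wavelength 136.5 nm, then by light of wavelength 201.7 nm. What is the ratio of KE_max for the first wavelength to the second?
1.9997

Using Einstein's equation: KE_max = hc/λ - φ

For λ₁ = 136.5 nm:
E₁ = hc/λ₁ = 9.0831 eV
KE₁ = E₁ - φ = 9.0831 - 3.21 = 5.8731 eV

For λ₂ = 201.7 nm:
E₂ = hc/λ₂ = 6.1470 eV
KE₂ = E₂ - φ = 6.1470 - 3.21 = 2.9370 eV

Ratio: KE₁/KE₂ = 5.8731/2.9370 = 1.9997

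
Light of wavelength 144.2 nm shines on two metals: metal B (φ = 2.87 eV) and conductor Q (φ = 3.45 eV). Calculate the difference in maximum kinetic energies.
0.5800 eV

Using KE_max = hc/λ - φ for each metal:

Photon energy: E = hc/λ = 8.5981 eV

For metal B (φ₁ = 2.87 eV):
KE₁ = E - φ₁ = 8.5981 - 2.87 = 5.7281 eV

For conductor Q (φ₂ = 3.45 eV):
KE₂ = E - φ₂ = 8.5981 - 3.45 = 5.1481 eV

Difference:
ΔKE = KE₁ - KE₂ = 5.7281 - 5.1481 = 0.5800 eV

Note: The difference equals the difference in work functions: 3.45 - 2.87 = 0.58 eV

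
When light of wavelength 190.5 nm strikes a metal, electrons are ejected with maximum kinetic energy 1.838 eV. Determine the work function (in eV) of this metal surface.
4.67 eV

From Einstein's photoelectric equation: KE_max = hf - φ = hc/λ - φ

Rearranging for φ:
φ = hc/λ - KE_max

Calculate photon energy:
E_photon = hc/λ = 6.5084 eV

Therefore:
φ = 6.5084 - 1.838 = 4.67 eV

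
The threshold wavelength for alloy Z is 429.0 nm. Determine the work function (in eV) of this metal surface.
2.89 eV

At the threshold wavelength, photon energy equals work function:
φ = hc/λ₀

Calculating:
φ = (6.626×10⁻³⁴ J·s)(3×10⁸ m/s) / (429.0×10⁻⁹ m)
φ = 2.89 eV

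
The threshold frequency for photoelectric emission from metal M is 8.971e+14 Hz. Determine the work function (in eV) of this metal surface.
3.71 eV

At the threshold frequency, photon energy equals work function:
φ = hf₀

Calculating:
φ = (6.626×10⁻³⁴ J·s)(8.971e+14 Hz)
φ = 3.71 eV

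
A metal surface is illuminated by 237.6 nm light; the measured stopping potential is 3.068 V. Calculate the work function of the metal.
2.15 eV

The stopping potential gives the maximum kinetic energy: KE_max = eV_s = 3.068 eV

From Einstein's photoelectric equation: KE_max = hc/λ - φ
Rearranging: φ = hc/λ - KE_max

Calculate photon energy:
E_photon = hc/λ = (6.626×10⁻³⁴ J·s)(3×10⁸ m/s) / (237.6×10⁻⁹ m) = 5.2182 eV

Therefore:
φ = 5.2182 - 3.068 = 2.15 eV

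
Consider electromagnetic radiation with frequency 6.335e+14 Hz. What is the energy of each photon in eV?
2.6199 eV

Using E = hf:

E = hf = (6.626×10⁻³⁴ J·s)(6.335e+14 Hz)
E = 2.6199 eV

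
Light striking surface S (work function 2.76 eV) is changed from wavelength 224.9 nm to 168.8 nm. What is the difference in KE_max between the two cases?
1.8322 eV

Using Einstein's equation: KE_max = hc/λ - φ

For λ₁ = 224.9 nm:
KE₁ = hc/λ₁ - φ = 5.5129 - 2.76 = 2.7529 eV

For λ₂ = 168.8 nm:
KE₂ = hc/λ₂ - φ = 7.3450 - 2.76 = 4.5850 eV

Change in KE:
ΔKE = KE₂ - KE₁ = 4.5850 - 2.7529 = 1.8322 eV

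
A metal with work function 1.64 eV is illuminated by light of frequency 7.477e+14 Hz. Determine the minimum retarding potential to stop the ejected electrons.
1.4522 V

The stopping potential V_s satisfies: eV_s = KE_max

First, find KE_max using Einstein's equation:
E_photon = hf = (6.626×10⁻³⁴ J·s)(7.477e+14 Hz) = 3.0922 eV
KE_max = E_photon - φ = 3.0922 - 1.64 = 1.4522 eV

Since eV_s = KE_max:
V_s = KE_max/e = 1.4522 V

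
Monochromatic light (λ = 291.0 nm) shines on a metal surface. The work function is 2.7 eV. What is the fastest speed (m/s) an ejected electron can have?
7.4093e+05 m/s

First, find the maximum kinetic energy:
E_photon = hc/λ = 4.2606 eV
KE_max = E_photon - φ = 4.2606 - 2.7 = 1.5606 eV

Convert to Joules: KE_max = 1.5606 × 1.602×10⁻¹⁹ J = 2.5004e-19 J

Then use KE = ½mv² to find velocity:
v = √(2·KE/m) = √(2 × 2.5004e-19 J / 9.109e-31 kg)
v = 7.4093e+05 m/s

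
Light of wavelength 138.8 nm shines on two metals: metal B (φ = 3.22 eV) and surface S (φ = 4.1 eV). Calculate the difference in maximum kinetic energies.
0.8800 eV

Using KE_max = hc/λ - φ for each metal:

Photon energy: E = hc/λ = 8.9326 eV

For metal B (φ₁ = 3.22 eV):
KE₁ = E - φ₁ = 8.9326 - 3.22 = 5.7126 eV

For surface S (φ₂ = 4.1 eV):
KE₂ = E - φ₂ = 8.9326 - 4.1 = 4.8326 eV

Difference:
ΔKE = KE₁ - KE₂ = 5.7126 - 4.8326 = 0.8800 eV

Note: The difference equals the difference in work functions: 4.1 - 3.22 = 0.88 eV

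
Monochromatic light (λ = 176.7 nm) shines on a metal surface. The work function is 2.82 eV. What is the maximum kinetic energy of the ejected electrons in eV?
4.1966 eV

Using Einstein's photoelectric equation: KE_max = hf - φ = hc/λ - φ

First, calculate the photon energy:
E_photon = hc/λ = (6.626×10⁻³⁴ J·s)(3×10⁸ m/s) / (176.7×10⁻⁹ m)
E_photon = 7.0166 eV

Then, the maximum kinetic energy:
KE_max = E_photon - φ = 7.0166 eV - 2.82 eV = 4.1966 eV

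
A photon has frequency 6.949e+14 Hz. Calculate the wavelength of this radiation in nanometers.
431.42 nm

Using the wave equation: c = fλ

Solving for wavelength:
λ = c/f = (3×10⁸ m/s) / (6.949e+14 Hz)
λ = 431.42 nm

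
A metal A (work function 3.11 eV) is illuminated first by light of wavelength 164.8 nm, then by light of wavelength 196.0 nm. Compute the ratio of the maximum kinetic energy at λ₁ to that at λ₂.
1.3724

Using Einstein's equation: KE_max = hc/λ - φ

For λ₁ = 164.8 nm:
E₁ = hc/λ₁ = 7.5233 eV
KE₁ = E₁ - φ = 7.5233 - 3.11 = 4.4133 eV

For λ₂ = 196.0 nm:
E₂ = hc/λ₂ = 6.3257 eV
KE₂ = E₂ - φ = 6.3257 - 3.11 = 3.2157 eV

Ratio: KE₁/KE₂ = 4.4133/3.2157 = 1.3724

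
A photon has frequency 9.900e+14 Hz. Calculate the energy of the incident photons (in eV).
4.0943 eV

Using E = hf:

E = hf = (6.626×10⁻³⁴ J·s)(9.900e+14 Hz)
E = 4.0943 eV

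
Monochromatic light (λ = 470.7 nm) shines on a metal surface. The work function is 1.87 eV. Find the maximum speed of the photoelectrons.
5.1842e+05 m/s

First, find the maximum kinetic energy:
E_photon = hc/λ = 2.6340 eV
KE_max = E_photon - φ = 2.6340 - 1.87 = 0.7640 eV

Convert to Joules: KE_max = 0.7640 × 1.602×10⁻¹⁹ J = 1.2241e-19 J

Then use KE = ½mv² to find velocity:
v = √(2·KE/m) = √(2 × 1.2241e-19 J / 9.109e-31 kg)
v = 5.1842e+05 m/s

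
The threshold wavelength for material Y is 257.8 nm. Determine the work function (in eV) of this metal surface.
4.81 eV

At the threshold wavelength, photon energy equals work function:
φ = hc/λ₀

Calculating:
φ = (6.626×10⁻³⁴ J·s)(3×10⁸ m/s) / (257.8×10⁻⁹ m)
φ = 4.81 eV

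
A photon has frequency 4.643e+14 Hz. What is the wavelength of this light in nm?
645.69 nm

Using the wave equation: c = fλ

Solving for wavelength:
λ = c/f = (3×10⁸ m/s) / (4.643e+14 Hz)
λ = 645.69 nm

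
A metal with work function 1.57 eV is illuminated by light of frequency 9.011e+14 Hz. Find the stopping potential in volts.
2.1567 V

The stopping potential V_s satisfies: eV_s = KE_max

First, find KE_max using Einstein's equation:
E_photon = hf = (6.626×10⁻³⁴ J·s)(9.011e+14 Hz) = 3.7267 eV
KE_max = E_photon - φ = 3.7267 - 1.57 = 2.1567 eV

Since eV_s = KE_max:
V_s = KE_max/e = 2.1567 V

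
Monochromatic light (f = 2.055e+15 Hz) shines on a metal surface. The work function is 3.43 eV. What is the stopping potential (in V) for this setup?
5.0688 V

The stopping potential V_s satisfies: eV_s = KE_max

First, find KE_max using Einstein's equation:
E_photon = hf = (6.626×10⁻³⁴ J·s)(2.055e+15 Hz) = 8.4988 eV
KE_max = E_photon - φ = 8.4988 - 3.43 = 5.0688 eV

Since eV_s = KE_max:
V_s = KE_max/e = 5.0688 V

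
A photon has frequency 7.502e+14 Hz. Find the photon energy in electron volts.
3.1026 eV

Using E = hf:

E = hf = (6.626×10⁻³⁴ J·s)(7.502e+14 Hz)
E = 3.1026 eV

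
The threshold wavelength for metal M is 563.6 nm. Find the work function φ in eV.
2.20 eV

At the threshold wavelength, photon energy equals work function:
φ = hc/λ₀

Calculating:
φ = (6.626×10⁻³⁴ J·s)(3×10⁸ m/s) / (563.6×10⁻⁹ m)
φ = 2.20 eV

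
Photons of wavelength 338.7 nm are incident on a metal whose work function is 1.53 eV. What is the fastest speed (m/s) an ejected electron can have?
8.6572e+05 m/s

First, find the maximum kinetic energy:
E_photon = hc/λ = 3.6606 eV
KE_max = E_photon - φ = 3.6606 - 1.53 = 2.1306 eV

Convert to Joules: KE_max = 2.1306 × 1.602×10⁻¹⁹ J = 3.4136e-19 J

Then use KE = ½mv² to find velocity:
v = √(2·KE/m) = √(2 × 3.4136e-19 J / 9.109e-31 kg)
v = 8.6572e+05 m/s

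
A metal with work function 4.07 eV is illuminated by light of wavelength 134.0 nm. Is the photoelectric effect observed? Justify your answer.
Yes

For photoemission, the photon energy must exceed the work function.

Photon energy: E = hc/λ = 9.2526 eV
Work function: φ = 4.07 eV

Since E_photon (9.2526 eV) > φ (4.07 eV), photoemission WILL occur.
The threshold wavelength is λ₀ = hc/φ = 304.6 nm.
Since 134.0 nm < 304.6 nm, the light has sufficient energy.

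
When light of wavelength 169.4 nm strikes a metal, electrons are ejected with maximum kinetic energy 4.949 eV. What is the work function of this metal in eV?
2.37 eV

From Einstein's photoelectric equation: KE_max = hf - φ = hc/λ - φ

Rearranging for φ:
φ = hc/λ - KE_max

Calculate photon energy:
E_photon = hc/λ = 7.3190 eV

Therefore:
φ = 7.3190 - 4.949 = 2.37 eV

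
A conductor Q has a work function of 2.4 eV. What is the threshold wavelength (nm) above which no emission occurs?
516.60 nm

The threshold wavelength is when the photon energy equals the work function:
hc/λ₀ = φ

Solving for λ₀:
λ₀ = hc/φ = (6.626×10⁻³⁴ J·s)(3×10⁸ m/s) / (2.4 eV × 1.602×10⁻¹⁹ J/eV)
λ₀ = 516.60 nm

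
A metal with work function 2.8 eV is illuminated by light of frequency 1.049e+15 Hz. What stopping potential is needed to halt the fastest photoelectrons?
1.5383 V

The stopping potential V_s satisfies: eV_s = KE_max

First, find KE_max using Einstein's equation:
E_photon = hf = (6.626×10⁻³⁴ J·s)(1.049e+15 Hz) = 4.3383 eV
KE_max = E_photon - φ = 4.3383 - 2.8 = 1.5383 eV

Since eV_s = KE_max:
V_s = KE_max/e = 1.5383 V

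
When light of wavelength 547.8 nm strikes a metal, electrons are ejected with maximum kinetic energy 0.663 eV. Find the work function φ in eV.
1.60 eV

From Einstein's photoelectric equation: KE_max = hf - φ = hc/λ - φ

Rearranging for φ:
φ = hc/λ - KE_max

Calculate photon energy:
E_photon = hc/λ = 2.2633 eV

Therefore:
φ = 2.2633 - 0.663 = 1.60 eV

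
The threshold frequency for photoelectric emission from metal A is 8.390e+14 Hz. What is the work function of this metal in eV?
3.47 eV

At the threshold frequency, photon energy equals work function:
φ = hf₀

Calculating:
φ = (6.626×10⁻³⁴ J·s)(8.390e+14 Hz)
φ = 3.47 eV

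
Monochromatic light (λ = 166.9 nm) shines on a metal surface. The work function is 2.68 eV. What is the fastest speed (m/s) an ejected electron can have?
1.2924e+06 m/s

First, find the maximum kinetic energy:
E_photon = hc/λ = 7.4287 eV
KE_max = E_photon - φ = 7.4287 - 2.68 = 4.7487 eV

Convert to Joules: KE_max = 4.7487 × 1.602×10⁻¹⁹ J = 7.6082e-19 J

Then use KE = ½mv² to find velocity:
v = √(2·KE/m) = √(2 × 7.6082e-19 J / 9.109e-31 kg)
v = 1.2924e+06 m/s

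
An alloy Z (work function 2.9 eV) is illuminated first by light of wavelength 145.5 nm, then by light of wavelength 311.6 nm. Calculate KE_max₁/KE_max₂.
5.2099

Using Einstein's equation: KE_max = hc/λ - φ

For λ₁ = 145.5 nm:
E₁ = hc/λ₁ = 8.5213 eV
KE₁ = E₁ - φ = 8.5213 - 2.9 = 5.6213 eV

For λ₂ = 311.6 nm:
E₂ = hc/λ₂ = 3.9790 eV
KE₂ = E₂ - φ = 3.9790 - 2.9 = 1.0790 eV

Ratio: KE₁/KE₂ = 5.6213/1.0790 = 5.2099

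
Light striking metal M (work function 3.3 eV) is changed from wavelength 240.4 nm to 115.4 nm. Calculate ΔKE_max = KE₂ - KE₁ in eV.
5.5865 eV

Using Einstein's equation: KE_max = hc/λ - φ

For λ₁ = 240.4 nm:
KE₁ = hc/λ₁ - φ = 5.1574 - 3.3 = 1.8574 eV

For λ₂ = 115.4 nm:
KE₂ = hc/λ₂ - φ = 10.7439 - 3.3 = 7.4439 eV

Change in KE:
ΔKE = KE₂ - KE₁ = 7.4439 - 1.8574 = 5.5865 eV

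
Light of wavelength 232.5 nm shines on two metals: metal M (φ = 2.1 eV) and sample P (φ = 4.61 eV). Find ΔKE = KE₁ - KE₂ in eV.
2.5100 eV

Using KE_max = hc/λ - φ for each metal:

Photon energy: E = hc/λ = 5.3327 eV

For metal M (φ₁ = 2.1 eV):
KE₁ = E - φ₁ = 5.3327 - 2.1 = 3.2327 eV

For sample P (φ₂ = 4.61 eV):
KE₂ = E - φ₂ = 5.3327 - 4.61 = 0.7227 eV

Difference:
ΔKE = KE₁ - KE₂ = 3.2327 - 0.7227 = 2.5100 eV

Note: The difference equals the difference in work functions: 4.61 - 2.1 = 2.51 eV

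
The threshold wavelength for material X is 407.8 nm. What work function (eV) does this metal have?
3.04 eV

At the threshold wavelength, photon energy equals work function:
φ = hc/λ₀

Calculating:
φ = (6.626×10⁻³⁴ J·s)(3×10⁸ m/s) / (407.8×10⁻⁹ m)
φ = 3.04 eV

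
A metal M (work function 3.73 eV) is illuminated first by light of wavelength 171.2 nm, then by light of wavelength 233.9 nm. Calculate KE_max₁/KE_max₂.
2.2359

Using Einstein's equation: KE_max = hc/λ - φ

For λ₁ = 171.2 nm:
E₁ = hc/λ₁ = 7.2421 eV
KE₁ = E₁ - φ = 7.2421 - 3.73 = 3.5121 eV

For λ₂ = 233.9 nm:
E₂ = hc/λ₂ = 5.3007 eV
KE₂ = E₂ - φ = 5.3007 - 3.73 = 1.5707 eV

Ratio: KE₁/KE₂ = 3.5121/1.5707 = 2.2359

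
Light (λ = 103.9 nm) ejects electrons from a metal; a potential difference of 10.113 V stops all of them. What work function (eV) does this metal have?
1.82 eV

The stopping potential gives the maximum kinetic energy: KE_max = eV_s = 10.113 eV

From Einstein's photoelectric equation: KE_max = hc/λ - φ
Rearranging: φ = hc/λ - KE_max

Calculate photon energy:
E_photon = hc/λ = (6.626×10⁻³⁴ J·s)(3×10⁸ m/s) / (103.9×10⁻⁹ m) = 11.9330 eV

Therefore:
φ = 11.9330 - 10.113 = 1.82 eV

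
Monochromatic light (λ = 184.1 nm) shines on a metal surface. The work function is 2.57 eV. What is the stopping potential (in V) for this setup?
4.1646 V

The stopping potential V_s satisfies: eV_s = KE_max

First, find KE_max using Einstein's equation:
E_photon = hc/λ = 6.7346 eV
KE_max = E_photon - φ = 6.7346 - 2.57 = 4.1646 eV

Since eV_s = KE_max:
V_s = KE_max/e = 4.1646 V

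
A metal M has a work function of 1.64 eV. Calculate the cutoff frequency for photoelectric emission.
3.9655e+14 Hz

The threshold frequency is when the photon energy equals the work function:
hf₀ = φ

Solving for f₀:
f₀ = φ/h = (1.64 eV × 1.602×10⁻¹⁹ J/eV) / (6.626×10⁻³⁴ J·s)
f₀ = 3.9655e+14 Hz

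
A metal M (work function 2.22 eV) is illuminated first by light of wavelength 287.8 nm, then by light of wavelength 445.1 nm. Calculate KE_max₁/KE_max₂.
3.6921

Using Einstein's equation: KE_max = hc/λ - φ

For λ₁ = 287.8 nm:
E₁ = hc/λ₁ = 4.3080 eV
KE₁ = E₁ - φ = 4.3080 - 2.22 = 2.0880 eV

For λ₂ = 445.1 nm:
E₂ = hc/λ₂ = 2.7855 eV
KE₂ = E₂ - φ = 2.7855 - 2.22 = 0.5655 eV

Ratio: KE₁/KE₂ = 2.0880/0.5655 = 3.6921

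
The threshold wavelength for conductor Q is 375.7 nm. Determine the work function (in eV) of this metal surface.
3.30 eV

At the threshold wavelength, photon energy equals work function:
φ = hc/λ₀

Calculating:
φ = (6.626×10⁻³⁴ J·s)(3×10⁸ m/s) / (375.7×10⁻⁹ m)
φ = 3.30 eV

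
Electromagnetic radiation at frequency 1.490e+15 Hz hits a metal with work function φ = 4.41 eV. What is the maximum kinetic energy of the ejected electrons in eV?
1.7521 eV

Using Einstein's photoelectric equation: KE_max = hf - φ

First, calculate the photon energy:
E_photon = hf = (6.626×10⁻³⁴ J·s)(1.490e+15 Hz)
E_photon = 6.1621 eV

Then, the maximum kinetic energy:
KE_max = E_photon - φ = 6.1621 eV - 4.41 eV = 1.7521 eV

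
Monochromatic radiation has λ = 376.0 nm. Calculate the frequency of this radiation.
7.9732e+14 Hz

Using the wave equation: c = fλ

Solving for frequency:
f = c/λ = (3×10⁸ m/s) / (376.0×10⁻⁹ m)
f = 7.9732e+14 Hz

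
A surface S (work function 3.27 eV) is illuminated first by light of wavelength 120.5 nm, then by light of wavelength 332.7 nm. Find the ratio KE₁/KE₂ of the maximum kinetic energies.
15.3724

Using Einstein's equation: KE_max = hc/λ - φ

For λ₁ = 120.5 nm:
E₁ = hc/λ₁ = 10.2891 eV
KE₁ = E₁ - φ = 10.2891 - 3.27 = 7.0191 eV

For λ₂ = 332.7 nm:
E₂ = hc/λ₂ = 3.7266 eV
KE₂ = E₂ - φ = 3.7266 - 3.27 = 0.4566 eV

Ratio: KE₁/KE₂ = 7.0191/0.4566 = 15.3724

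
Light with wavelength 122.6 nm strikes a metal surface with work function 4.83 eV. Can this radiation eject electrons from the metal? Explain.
Yes

For photoemission, the photon energy must exceed the work function.

Photon energy: E = hc/λ = 10.1129 eV
Work function: φ = 4.83 eV

Since E_photon (10.1129 eV) > φ (4.83 eV), photoemission WILL occur.
The threshold wavelength is λ₀ = hc/φ = 256.7 nm.
Since 122.6 nm < 256.7 nm, the light has sufficient energy.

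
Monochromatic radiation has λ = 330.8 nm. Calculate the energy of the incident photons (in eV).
3.7480 eV

Using E = hf = hc/λ:

E = hc/λ = (6.626×10⁻³⁴ J·s)(3×10⁸ m/s) / (330.8×10⁻⁹ m)
E = 3.7480 eV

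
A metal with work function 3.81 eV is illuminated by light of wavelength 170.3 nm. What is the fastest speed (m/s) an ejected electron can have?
1.1049e+06 m/s

First, find the maximum kinetic energy:
E_photon = hc/λ = 7.2803 eV
KE_max = E_photon - φ = 7.2803 - 3.81 = 3.4703 eV

Convert to Joules: KE_max = 3.4703 × 1.602×10⁻¹⁹ J = 5.5601e-19 J

Then use KE = ½mv² to find velocity:
v = √(2·KE/m) = √(2 × 5.5601e-19 J / 9.109e-31 kg)
v = 1.1049e+06 m/s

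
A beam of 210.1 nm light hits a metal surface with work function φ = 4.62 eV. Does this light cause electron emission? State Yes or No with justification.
Yes

For photoemission, the photon energy must exceed the work function.

Photon energy: E = hc/λ = 5.9012 eV
Work function: φ = 4.62 eV

Since E_photon (5.9012 eV) > φ (4.62 eV), photoemission WILL occur.
The threshold wavelength is λ₀ = hc/φ = 268.4 nm.
Since 210.1 nm < 268.4 nm, the light has sufficient energy.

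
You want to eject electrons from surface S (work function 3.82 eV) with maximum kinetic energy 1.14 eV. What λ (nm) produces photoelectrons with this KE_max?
249.97 nm

From Einstein's equation: KE_max = hc/λ - φ

Rearranging for λ:
hc/λ = KE_max + φ
λ = hc/(KE_max + φ)

Required photon energy:
E_photon = KE_max + φ = 1.14 + 3.82 = 4.96 eV

Required wavelength:
λ = hc/E_photon = (6.626×10⁻³⁴)(3×10⁸) / (4.96 × 1.602×10⁻¹⁹)
λ = 249.97 nm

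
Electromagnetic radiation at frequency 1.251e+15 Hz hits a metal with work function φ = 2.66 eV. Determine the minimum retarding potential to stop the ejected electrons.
2.5137 V

The stopping potential V_s satisfies: eV_s = KE_max

First, find KE_max using Einstein's equation:
E_photon = hf = (6.626×10⁻³⁴ J·s)(1.251e+15 Hz) = 5.1737 eV
KE_max = E_photon - φ = 5.1737 - 2.66 = 2.5137 eV

Since eV_s = KE_max:
V_s = KE_max/e = 2.5137 V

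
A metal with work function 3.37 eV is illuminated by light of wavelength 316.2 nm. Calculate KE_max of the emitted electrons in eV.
0.5511 eV

Using Einstein's photoelectric equation: KE_max = hf - φ = hc/λ - φ

First, calculate the photon energy:
E_photon = hc/λ = (6.626×10⁻³⁴ J·s)(3×10⁸ m/s) / (316.2×10⁻⁹ m)
E_photon = 3.9211 eV

Then, the maximum kinetic energy:
KE_max = E_photon - φ = 3.9211 eV - 3.37 eV = 0.5511 eV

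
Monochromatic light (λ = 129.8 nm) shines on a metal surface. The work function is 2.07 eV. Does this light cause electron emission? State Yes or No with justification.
Yes

For photoemission, the photon energy must exceed the work function.

Photon energy: E = hc/λ = 9.5519 eV
Work function: φ = 2.07 eV

Since E_photon (9.5519 eV) > φ (2.07 eV), photoemission WILL occur.
The threshold wavelength is λ₀ = hc/φ = 599.0 nm.
Since 129.8 nm < 599.0 nm, the light has sufficient energy.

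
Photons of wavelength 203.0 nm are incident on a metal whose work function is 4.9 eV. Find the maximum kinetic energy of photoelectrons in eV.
1.2076 eV

Using Einstein's photoelectric equation: KE_max = hf - φ = hc/λ - φ

First, calculate the photon energy:
E_photon = hc/λ = (6.626×10⁻³⁴ J·s)(3×10⁸ m/s) / (203.0×10⁻⁹ m)
E_photon = 6.1076 eV

Then, the maximum kinetic energy:
KE_max = E_photon - φ = 6.1076 eV - 4.9 eV = 1.2076 eV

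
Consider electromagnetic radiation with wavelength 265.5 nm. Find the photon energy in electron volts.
4.6698 eV

Using E = hf = hc/λ:

E = hc/λ = (6.626×10⁻³⁴ J·s)(3×10⁸ m/s) / (265.5×10⁻⁹ m)
E = 4.6698 eV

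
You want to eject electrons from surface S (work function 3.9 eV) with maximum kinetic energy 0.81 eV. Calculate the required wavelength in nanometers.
263.24 nm

From Einstein's equation: KE_max = hc/λ - φ

Rearranging for λ:
hc/λ = KE_max + φ
λ = hc/(KE_max + φ)

Required photon energy:
E_photon = KE_max + φ = 0.81 + 3.9 = 4.71 eV

Required wavelength:
λ = hc/E_photon = (6.626×10⁻³⁴)(3×10⁸) / (4.71 × 1.602×10⁻¹⁹)
λ = 263.24 nm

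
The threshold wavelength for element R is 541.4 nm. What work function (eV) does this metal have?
2.29 eV

At the threshold wavelength, photon energy equals work function:
φ = hc/λ₀

Calculating:
φ = (6.626×10⁻³⁴ J·s)(3×10⁸ m/s) / (541.4×10⁻⁹ m)
φ = 2.29 eV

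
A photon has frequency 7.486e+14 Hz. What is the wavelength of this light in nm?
400.47 nm

Using the wave equation: c = fλ

Solving for wavelength:
λ = c/f = (3×10⁸ m/s) / (7.486e+14 Hz)
λ = 400.47 nm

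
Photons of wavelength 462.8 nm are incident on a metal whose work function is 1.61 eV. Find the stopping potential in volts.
1.0690 V

The stopping potential V_s satisfies: eV_s = KE_max

First, find KE_max using Einstein's equation:
E_photon = hc/λ = 2.6790 eV
KE_max = E_photon - φ = 2.6790 - 1.61 = 1.0690 eV

Since eV_s = KE_max:
V_s = KE_max/e = 1.0690 V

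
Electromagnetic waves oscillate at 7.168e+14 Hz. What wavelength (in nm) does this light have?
418.24 nm

Using the wave equation: c = fλ

Solving for wavelength:
λ = c/f = (3×10⁸ m/s) / (7.168e+14 Hz)
λ = 418.24 nm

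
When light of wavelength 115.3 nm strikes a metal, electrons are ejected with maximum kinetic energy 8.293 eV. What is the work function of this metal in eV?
2.46 eV

From Einstein's photoelectric equation: KE_max = hf - φ = hc/λ - φ

Rearranging for φ:
φ = hc/λ - KE_max

Calculate photon energy:
E_photon = hc/λ = 10.7532 eV

Therefore:
φ = 10.7532 - 8.293 = 2.46 eV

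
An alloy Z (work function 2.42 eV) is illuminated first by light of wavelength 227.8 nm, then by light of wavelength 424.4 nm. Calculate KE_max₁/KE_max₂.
6.0285

Using Einstein's equation: KE_max = hc/λ - φ

For λ₁ = 227.8 nm:
E₁ = hc/λ₁ = 5.4427 eV
KE₁ = E₁ - φ = 5.4427 - 2.42 = 3.0227 eV

For λ₂ = 424.4 nm:
E₂ = hc/λ₂ = 2.9214 eV
KE₂ = E₂ - φ = 2.9214 - 2.42 = 0.5014 eV

Ratio: KE₁/KE₂ = 3.0227/0.5014 = 6.0285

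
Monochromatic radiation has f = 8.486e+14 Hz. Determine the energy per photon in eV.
3.5095 eV

Using E = hf:

E = hf = (6.626×10⁻³⁴ J·s)(8.486e+14 Hz)
E = 3.5095 eV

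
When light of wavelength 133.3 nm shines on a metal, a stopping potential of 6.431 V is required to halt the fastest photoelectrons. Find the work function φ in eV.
2.87 eV

The stopping potential gives the maximum kinetic energy: KE_max = eV_s = 6.431 eV

From Einstein's photoelectric equation: KE_max = hc/λ - φ
Rearranging: φ = hc/λ - KE_max

Calculate photon energy:
E_photon = hc/λ = (6.626×10⁻³⁴ J·s)(3×10⁸ m/s) / (133.3×10⁻⁹ m) = 9.3011 eV

Therefore:
φ = 9.3011 - 6.431 = 2.87 eV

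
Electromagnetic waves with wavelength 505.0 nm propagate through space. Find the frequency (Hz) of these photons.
5.9365e+14 Hz

Using the wave equation: c = fλ

Solving for frequency:
f = c/λ = (3×10⁸ m/s) / (505.0×10⁻⁹ m)
f = 5.9365e+14 Hz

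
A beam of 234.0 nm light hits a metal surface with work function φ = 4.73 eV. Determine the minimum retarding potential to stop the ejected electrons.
0.5685 V

The stopping potential V_s satisfies: eV_s = KE_max

First, find KE_max using Einstein's equation:
E_photon = hc/λ = 5.2985 eV
KE_max = E_photon - φ = 5.2985 - 4.73 = 0.5685 eV

Since eV_s = KE_max:
V_s = KE_max/e = 0.5685 V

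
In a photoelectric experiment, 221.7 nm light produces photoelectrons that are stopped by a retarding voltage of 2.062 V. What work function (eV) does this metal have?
3.53 eV

The stopping potential gives the maximum kinetic energy: KE_max = eV_s = 2.062 eV

From Einstein's photoelectric equation: KE_max = hc/λ - φ
Rearranging: φ = hc/λ - KE_max

Calculate photon energy:
E_photon = hc/λ = (6.626×10⁻³⁴ J·s)(3×10⁸ m/s) / (221.7×10⁻⁹ m) = 5.5924 eV

Therefore:
φ = 5.5924 - 2.062 = 3.53 eV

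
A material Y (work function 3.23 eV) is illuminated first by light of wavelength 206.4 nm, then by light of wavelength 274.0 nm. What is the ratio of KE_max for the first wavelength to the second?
2.1444

Using Einstein's equation: KE_max = hc/λ - φ

For λ₁ = 206.4 nm:
E₁ = hc/λ₁ = 6.0070 eV
KE₁ = E₁ - φ = 6.0070 - 3.23 = 2.7770 eV

For λ₂ = 274.0 nm:
E₂ = hc/λ₂ = 4.5250 eV
KE₂ = E₂ - φ = 4.5250 - 3.23 = 1.2950 eV

Ratio: KE₁/KE₂ = 2.7770/1.2950 = 2.1444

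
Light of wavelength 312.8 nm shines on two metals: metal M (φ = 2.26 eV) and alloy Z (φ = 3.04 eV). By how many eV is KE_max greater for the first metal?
0.7800 eV

Using KE_max = hc/λ - φ for each metal:

Photon energy: E = hc/λ = 3.9637 eV

For metal M (φ₁ = 2.26 eV):
KE₁ = E - φ₁ = 3.9637 - 2.26 = 1.7037 eV

For alloy Z (φ₂ = 3.04 eV):
KE₂ = E - φ₂ = 3.9637 - 3.04 = 0.9237 eV

Difference:
ΔKE = KE₁ - KE₂ = 1.7037 - 0.9237 = 0.7800 eV

Note: The difference equals the difference in work functions: 3.04 - 2.26 = 0.78 eV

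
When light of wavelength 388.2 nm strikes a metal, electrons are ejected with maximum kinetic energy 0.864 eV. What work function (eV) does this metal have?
2.33 eV

From Einstein's photoelectric equation: KE_max = hf - φ = hc/λ - φ

Rearranging for φ:
φ = hc/λ - KE_max

Calculate photon energy:
E_photon = hc/λ = 3.1938 eV

Therefore:
φ = 3.1938 - 0.864 = 2.33 eV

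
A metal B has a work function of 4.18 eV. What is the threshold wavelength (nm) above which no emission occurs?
296.61 nm

The threshold wavelength is when the photon energy equals the work function:
hc/λ₀ = φ

Solving for λ₀:
λ₀ = hc/φ = (6.626×10⁻³⁴ J·s)(3×10⁸ m/s) / (4.18 eV × 1.602×10⁻¹⁹ J/eV)
λ₀ = 296.61 nm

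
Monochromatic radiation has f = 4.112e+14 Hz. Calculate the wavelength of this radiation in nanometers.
729.07 nm

Using the wave equation: c = fλ

Solving for wavelength:
λ = c/f = (3×10⁸ m/s) / (4.112e+14 Hz)
λ = 729.07 nm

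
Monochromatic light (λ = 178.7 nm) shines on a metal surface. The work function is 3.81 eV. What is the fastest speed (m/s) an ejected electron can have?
1.0490e+06 m/s

First, find the maximum kinetic energy:
E_photon = hc/λ = 6.9381 eV
KE_max = E_photon - φ = 6.9381 - 3.81 = 3.1281 eV

Convert to Joules: KE_max = 3.1281 × 1.602×10⁻¹⁹ J = 5.0118e-19 J

Then use KE = ½mv² to find velocity:
v = √(2·KE/m) = √(2 × 5.0118e-19 J / 9.109e-31 kg)
v = 1.0490e+06 m/s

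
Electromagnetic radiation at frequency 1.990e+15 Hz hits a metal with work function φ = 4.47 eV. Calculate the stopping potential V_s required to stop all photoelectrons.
3.7600 V

The stopping potential V_s satisfies: eV_s = KE_max

First, find KE_max using Einstein's equation:
E_photon = hf = (6.626×10⁻³⁴ J·s)(1.990e+15 Hz) = 8.2300 eV
KE_max = E_photon - φ = 8.2300 - 4.47 = 3.7600 eV

Since eV_s = KE_max:
V_s = KE_max/e = 3.7600 V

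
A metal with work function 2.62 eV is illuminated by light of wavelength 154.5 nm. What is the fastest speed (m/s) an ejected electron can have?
1.3789e+06 m/s

First, find the maximum kinetic energy:
E_photon = hc/λ = 8.0249 eV
KE_max = E_photon - φ = 8.0249 - 2.62 = 5.4049 eV

Convert to Joules: KE_max = 5.4049 × 1.602×10⁻¹⁹ J = 8.6596e-19 J

Then use KE = ½mv² to find velocity:
v = √(2·KE/m) = √(2 × 8.6596e-19 J / 9.109e-31 kg)
v = 1.3789e+06 m/s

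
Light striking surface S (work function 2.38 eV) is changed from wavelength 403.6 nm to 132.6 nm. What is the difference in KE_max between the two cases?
6.2783 eV

Using Einstein's equation: KE_max = hc/λ - φ

For λ₁ = 403.6 nm:
KE₁ = hc/λ₁ - φ = 3.0720 - 2.38 = 0.6920 eV

For λ₂ = 132.6 nm:
KE₂ = hc/λ₂ - φ = 9.3502 - 2.38 = 6.9702 eV

Change in KE:
ΔKE = KE₂ - KE₁ = 6.9702 - 0.6920 = 6.2783 eV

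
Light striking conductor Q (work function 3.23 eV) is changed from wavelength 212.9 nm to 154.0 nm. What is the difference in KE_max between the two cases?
2.2273 eV

Using Einstein's equation: KE_max = hc/λ - φ

For λ₁ = 212.9 nm:
KE₁ = hc/λ₁ - φ = 5.8236 - 3.23 = 2.5936 eV

For λ₂ = 154.0 nm:
KE₂ = hc/λ₂ - φ = 8.0509 - 3.23 = 4.8209 eV

Change in KE:
ΔKE = KE₂ - KE₁ = 4.8209 - 2.5936 = 2.2273 eV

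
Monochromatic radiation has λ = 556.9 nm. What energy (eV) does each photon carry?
2.2263 eV

Using E = hf = hc/λ:

E = hc/λ = (6.626×10⁻³⁴ J·s)(3×10⁸ m/s) / (556.9×10⁻⁹ m)
E = 2.2263 eV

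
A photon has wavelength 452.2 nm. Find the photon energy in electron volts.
2.7418 eV

Using E = hf = hc/λ:

E = hc/λ = (6.626×10⁻³⁴ J·s)(3×10⁸ m/s) / (452.2×10⁻⁹ m)
E = 2.7418 eV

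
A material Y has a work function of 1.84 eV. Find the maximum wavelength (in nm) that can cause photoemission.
673.83 nm

The threshold wavelength is when the photon energy equals the work function:
hc/λ₀ = φ

Solving for λ₀:
λ₀ = hc/φ = (6.626×10⁻³⁴ J·s)(3×10⁸ m/s) / (1.84 eV × 1.602×10⁻¹⁹ J/eV)
λ₀ = 673.83 nm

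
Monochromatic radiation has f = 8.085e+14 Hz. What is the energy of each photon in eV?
3.3437 eV

Using E = hf:

E = hf = (6.626×10⁻³⁴ J·s)(8.085e+14 Hz)
E = 3.3437 eV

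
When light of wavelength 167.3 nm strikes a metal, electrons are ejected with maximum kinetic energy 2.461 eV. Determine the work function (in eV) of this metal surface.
4.95 eV

From Einstein's photoelectric equation: KE_max = hf - φ = hc/λ - φ

Rearranging for φ:
φ = hc/λ - KE_max

Calculate photon energy:
E_photon = hc/λ = 7.4109 eV

Therefore:
φ = 7.4109 - 2.461 = 4.95 eV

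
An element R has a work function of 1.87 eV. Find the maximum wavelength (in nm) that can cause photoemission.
663.02 nm

The threshold wavelength is when the photon energy equals the work function:
hc/λ₀ = φ

Solving for λ₀:
λ₀ = hc/φ = (6.626×10⁻³⁴ J·s)(3×10⁸ m/s) / (1.87 eV × 1.602×10⁻¹⁹ J/eV)
λ₀ = 663.02 nm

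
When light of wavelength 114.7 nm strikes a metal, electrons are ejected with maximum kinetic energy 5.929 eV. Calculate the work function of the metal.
4.88 eV

From Einstein's photoelectric equation: KE_max = hf - φ = hc/λ - φ

Rearranging for φ:
φ = hc/λ - KE_max

Calculate photon energy:
E_photon = hc/λ = 10.8094 eV

Therefore:
φ = 10.8094 - 5.929 = 4.88 eV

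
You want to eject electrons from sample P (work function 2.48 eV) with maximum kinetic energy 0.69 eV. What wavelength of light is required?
391.12 nm

From Einstein's equation: KE_max = hc/λ - φ

Rearranging for λ:
hc/λ = KE_max + φ
λ = hc/(KE_max + φ)

Required photon energy:
E_photon = KE_max + φ = 0.69 + 2.48 = 3.17 eV

Required wavelength:
λ = hc/E_photon = (6.626×10⁻³⁴)(3×10⁸) / (3.17 × 1.602×10⁻¹⁹)
λ = 391.12 nm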